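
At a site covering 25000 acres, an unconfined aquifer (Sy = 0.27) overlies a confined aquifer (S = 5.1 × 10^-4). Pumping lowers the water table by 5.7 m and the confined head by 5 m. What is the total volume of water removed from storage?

ΔV ≈ 1.56 × 10^8 m³

A = 25000 acres = 1.012 × 10^8 m²
Unconfined: ΔV_u = Sy × A × Δh_u = 0.27 × 1.012 × 10^8 × 5.7 = 1.557 × 10^8 m³
Confined: ΔV_c = S × A × Δh_c = 5.1 × 10^-4 × 1.012 × 10^8 × 5 = 2.58 × 10^5 m³
Total ΔV = 1.557 × 10^8 + 2.58 × 10^5 = 1.56 × 10^8 m³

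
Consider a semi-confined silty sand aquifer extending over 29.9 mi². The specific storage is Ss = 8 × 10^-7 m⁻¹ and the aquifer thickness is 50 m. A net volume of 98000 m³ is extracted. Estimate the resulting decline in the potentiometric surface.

S = Ss × b = 8 × 10^-7 m⁻¹ × 50 m = 4 × 10^-5
A = 29.9 mi² = 7.744 × 10^7 m²
Δh = ΔV / (S × A) = 98000 m³ / (4 × 10^-5 × 7.744 × 10^7 m²) = 31.64 m

Δh ≈ 31.6 m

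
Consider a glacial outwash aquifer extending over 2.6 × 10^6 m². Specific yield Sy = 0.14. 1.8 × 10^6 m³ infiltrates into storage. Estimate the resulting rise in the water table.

Δh = ΔV / (Sy × A) = 1.8 × 10^6 m³ / (0.14 × 2.6 × 10^6 m²) = 4.945 m

Δh ≈ 4.95 m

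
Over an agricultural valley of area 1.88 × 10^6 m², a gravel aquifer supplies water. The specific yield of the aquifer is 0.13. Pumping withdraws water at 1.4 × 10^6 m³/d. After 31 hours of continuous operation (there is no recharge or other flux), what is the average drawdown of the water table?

Δh ≈ 7.4 m

t = 31 hours = 1.292 d
ΔV = Q × t = 1.4 × 10^6 m³/d × 1.292 d = 1.808 × 10^6 m³
Δh = ΔV / (Sy × A) = 1.808 × 10^6 / (0.13 × 1.88 × 10^6) = 7.399 m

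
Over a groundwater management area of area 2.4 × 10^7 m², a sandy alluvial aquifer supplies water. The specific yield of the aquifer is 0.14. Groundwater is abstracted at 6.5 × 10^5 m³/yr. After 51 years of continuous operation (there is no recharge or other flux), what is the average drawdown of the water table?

Δh ≈ 9.87 m

Q = 6.5 × 10^5 m³/yr = 1781 m³/d
t = 51 years = 18620 d
ΔV = Q × t = 1781 m³/d × 18620 d = 3.315 × 10^7 m³
Δh = ΔV / (Sy × A) = 3.315 × 10^7 / (0.14 × 2.4 × 10^7) = 9.866 m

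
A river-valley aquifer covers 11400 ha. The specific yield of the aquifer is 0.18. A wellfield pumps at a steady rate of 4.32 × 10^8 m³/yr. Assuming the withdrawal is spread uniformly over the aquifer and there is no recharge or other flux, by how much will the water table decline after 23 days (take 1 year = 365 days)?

Δh ≈ 1.33 m

A = 11400 ha = 1.14 × 10^8 m²
Q = 4.32 × 10^8 m³/yr = 1.184 × 10^6 m³/d
ΔV = Q × t = 1.184 × 10^6 m³/d × 23 d = 2.722 × 10^7 m³
Δh = ΔV / (Sy × A) = 2.722 × 10^7 / (0.18 × 1.14 × 10^8) = 1.327 m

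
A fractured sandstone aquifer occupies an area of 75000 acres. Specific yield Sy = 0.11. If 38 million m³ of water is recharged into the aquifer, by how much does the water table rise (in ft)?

A = 75000 acres = 3.035 × 10^8 m²
ΔV = 38 million m³ = 3.8 × 10^7 m³
Δh = ΔV / (Sy × A) = 3.8 × 10^7 m³ / (0.11 × 3.035 × 10^8 m²) = 1.138 m
Δh = 1.138 m = 3.734 ft

Δh ≈ 3.73 ft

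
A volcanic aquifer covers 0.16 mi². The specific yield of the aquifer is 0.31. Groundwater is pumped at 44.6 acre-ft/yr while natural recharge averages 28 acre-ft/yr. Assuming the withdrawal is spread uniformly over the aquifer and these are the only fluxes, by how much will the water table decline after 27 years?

A = 0.16 mi² = 4.144 × 10^5 m²
Net abstraction = 44.6 − 28 = 16.6 acre-ft/yr
Q_net = 16.6 acre-ft/yr = 56.1 m³/d
t = 27 years = 9855 d
ΔV = Q × t = 56.1 m³/d × 9855 d = 5.528 × 10^5 m³
Δh = ΔV / (Sy × A) = 5.528 × 10^5 / (0.31 × 4.144 × 10^5) = 4.304 m

Δh ≈ 4.3 m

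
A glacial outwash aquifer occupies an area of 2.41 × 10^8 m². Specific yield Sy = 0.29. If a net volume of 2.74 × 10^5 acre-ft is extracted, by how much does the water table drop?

Δh ≈ 4.84 m

ΔV = 2.74 × 10^5 acre-ft = 3.38 × 10^8 m³
Δh = ΔV / (Sy × A) = 3.38 × 10^8 m³ / (0.29 × 2.41 × 10^8 m²) = 4.836 m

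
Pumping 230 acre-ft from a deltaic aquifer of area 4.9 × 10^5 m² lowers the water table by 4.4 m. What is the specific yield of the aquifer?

Sy ≈ 0.13

ΔV = 230 acre-ft = 2.837 × 10^5 m³
Sy = ΔV / (A × Δh) = 2.837 × 10^5 m³ / (4.9 × 10^5 m² × 4.4 m) = 0.1316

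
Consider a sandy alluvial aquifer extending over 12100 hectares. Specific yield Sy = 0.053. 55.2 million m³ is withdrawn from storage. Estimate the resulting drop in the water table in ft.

Δh ≈ 28.2 ft

A = 12100 hectares = 1.21 × 10^8 m²
ΔV = 55.2 million m³ = 5.52 × 10^7 m³
Δh = ΔV / (Sy × A) = 5.52 × 10^7 m³ / (0.053 × 1.21 × 10^8 m²) = 8.608 m
Δh = 8.608 m = 28.24 ft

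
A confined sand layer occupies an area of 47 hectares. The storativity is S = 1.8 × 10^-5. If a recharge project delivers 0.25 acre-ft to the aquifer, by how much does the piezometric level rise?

Δh ≈ 36.5 m

A = 47 hectares = 4.7 × 10^5 m²
ΔV = 0.25 acre-ft = 308.4 m³
Δh = ΔV / (S × A) = 308.4 m³ / (1.8 × 10^-5 × 4.7 × 10^5 m²) = 36.45 m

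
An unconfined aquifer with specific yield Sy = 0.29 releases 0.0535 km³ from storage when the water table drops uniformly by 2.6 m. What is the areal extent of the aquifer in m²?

A ≈ 7.1 × 10^7 m²

ΔV = 0.0535 km³ = 5.35 × 10^7 m³
A = ΔV / (Sy × Δh) = 5.35 × 10^7 / (0.29 × 2.6) = 7.095 × 10^7 m²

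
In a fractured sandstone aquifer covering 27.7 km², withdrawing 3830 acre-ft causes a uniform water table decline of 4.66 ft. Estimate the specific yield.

A = 27.7 km² = 2.77 × 10^7 m²
Δh = 4.66 ft = 1.42 m
ΔV = 3830 acre-ft = 4.724 × 10^6 m³
Sy = ΔV / (A × Δh) = 4.724 × 10^6 m³ / (2.77 × 10^7 m² × 1.42 m) = 0.1201

Sy ≈ 0.12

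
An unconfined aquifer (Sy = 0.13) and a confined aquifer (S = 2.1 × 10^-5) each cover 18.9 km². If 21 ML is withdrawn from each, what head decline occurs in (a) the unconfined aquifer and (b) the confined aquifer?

A = 18.9 km² = 1.89 × 10^7 m²
ΔV = 21 ML = 21000 m³
Unconfined: Δh_u = ΔV/(Sy·A) = 21000/(0.13 × 1.89 × 10^7) = 0.008547 m
Confined: Δh_c = ΔV/(S·A) = 21000/(2.1 × 10^-5 × 1.89 × 10^7) = 52.91 m

Δh_u ≈ 0.00855 m; Δh_c ≈ 52.9 m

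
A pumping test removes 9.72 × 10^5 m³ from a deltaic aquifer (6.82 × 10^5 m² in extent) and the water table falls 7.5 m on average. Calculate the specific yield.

Sy ≈ 0.19

Sy = ΔV / (A × Δh) = 9.72 × 10^5 m³ / (6.82 × 10^5 m² × 7.5 m) = 0.19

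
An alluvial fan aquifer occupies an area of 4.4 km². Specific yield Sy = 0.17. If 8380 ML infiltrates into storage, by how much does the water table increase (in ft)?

A = 4.4 km² = 4.4 × 10^6 m²
ΔV = 8380 ML = 8.38 × 10^6 m³
Δh = ΔV / (Sy × A) = 8.38 × 10^6 m³ / (0.17 × 4.4 × 10^6 m²) = 11.2 m
Δh = 11.2 m = 36.76 ft

Δh ≈ 36.8 ft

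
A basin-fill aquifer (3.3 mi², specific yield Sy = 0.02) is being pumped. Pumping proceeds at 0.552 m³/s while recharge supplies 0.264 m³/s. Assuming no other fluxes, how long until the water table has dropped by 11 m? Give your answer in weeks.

A = 3.3 mi² = 8.547 × 10^6 m²
ΔV = Sy × A × Δh = 0.02 × 8.547 × 10^6 × 11 = 1.88 × 10^6 m³
Net withdrawal = 0.552 − 0.264 = 0.288 m³/s = 24880 m³/d
t = ΔV / Q = 1.88 × 10^6 m³ / 24880 m³/d = 75.57 d
t = 75.57 d ≈ 10.8 weeks

t ≈ 10.8 weeks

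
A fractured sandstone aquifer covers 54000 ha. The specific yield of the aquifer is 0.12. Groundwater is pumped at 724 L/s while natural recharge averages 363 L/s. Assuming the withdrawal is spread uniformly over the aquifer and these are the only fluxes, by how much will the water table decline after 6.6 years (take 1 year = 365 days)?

Δh ≈ 1.16 m

A = 54000 ha = 5.4 × 10^8 m²
Net abstraction = 724 − 363 = 361 L/s
Q_net = 361 L/s = 31190 m³/d
t = 6.6 years = 2409 d
ΔV = Q × t = 31190 m³/d × 2409 d = 7.514 × 10^7 m³
Δh = ΔV / (Sy × A) = 7.514 × 10^7 / (0.12 × 5.4 × 10^8) = 1.16 m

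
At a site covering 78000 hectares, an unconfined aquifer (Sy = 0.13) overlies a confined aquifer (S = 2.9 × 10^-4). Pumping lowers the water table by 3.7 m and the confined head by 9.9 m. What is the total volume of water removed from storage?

A = 78000 hectares = 7.8 × 10^8 m²
Unconfined: ΔV_u = Sy × A × Δh_u = 0.13 × 7.8 × 10^8 × 3.7 = 3.752 × 10^8 m³
Confined: ΔV_c = S × A × Δh_c = 2.9 × 10^-4 × 7.8 × 10^8 × 9.9 = 2.239 × 10^6 m³
Total ΔV = 3.752 × 10^8 + 2.239 × 10^6 = 3.774 × 10^8 m³

ΔV ≈ 3.77 × 10^8 m³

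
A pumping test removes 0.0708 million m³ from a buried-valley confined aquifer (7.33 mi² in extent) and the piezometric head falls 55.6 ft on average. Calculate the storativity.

A = 7.33 mi² = 1.898 × 10^7 m²
Δh = 55.6 ft = 16.95 m
ΔV = 0.0708 million m³ = 70800 m³
S = ΔV / (A × Δh) = 70800 m³ / (1.898 × 10^7 m² × 16.95 m) = 2.201 × 10^-4

S ≈ 2.2 × 10^-4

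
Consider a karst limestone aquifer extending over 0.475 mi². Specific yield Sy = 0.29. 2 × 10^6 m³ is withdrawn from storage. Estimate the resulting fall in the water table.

A = 0.475 mi² = 1.23 × 10^6 m²
Δh = ΔV / (Sy × A) = 2 × 10^6 m³ / (0.29 × 1.23 × 10^6 m²) = 5.606 m

Δh ≈ 5.61 m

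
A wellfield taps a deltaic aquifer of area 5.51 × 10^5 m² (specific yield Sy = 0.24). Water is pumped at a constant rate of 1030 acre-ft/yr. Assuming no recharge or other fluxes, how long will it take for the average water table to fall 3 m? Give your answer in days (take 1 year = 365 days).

ΔV = Sy × A × Δh = 0.24 × 5.51 × 10^5 × 3 = 3.967 × 10^5 m³
Q = 1030 acre-ft/yr = 3481 m³/d
t = ΔV / Q = 3.967 × 10^5 m³ / 3481 m³/d = 114 d

t ≈ 114 days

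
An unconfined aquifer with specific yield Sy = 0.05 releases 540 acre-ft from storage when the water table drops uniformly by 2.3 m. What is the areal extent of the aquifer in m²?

A ≈ 5.79 × 10^6 m²

ΔV = 540 acre-ft = 6.661 × 10^5 m³
A = ΔV / (Sy × Δh) = 6.661 × 10^5 / (0.05 × 2.3) = 5.792 × 10^6 m²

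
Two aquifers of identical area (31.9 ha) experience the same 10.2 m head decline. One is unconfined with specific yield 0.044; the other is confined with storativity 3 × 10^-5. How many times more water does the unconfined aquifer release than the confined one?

A = 31.9 ha = 3.19 × 10^5 m²
Unconfined: ΔV_u = Sy × A × Δh = 0.044 × 3.19 × 10^5 × 10.2 = 1.432 × 10^5 m³
Confined: ΔV_c = S × A × Δh = 3 × 10^-5 × 3.19 × 10^5 × 10.2 = 97.61 m³
Ratio = ΔV_u / ΔV_c = Sy / S = 0.044 / 3 × 10^-5 = 1467

ΔV_u / ΔV_c ≈ 1470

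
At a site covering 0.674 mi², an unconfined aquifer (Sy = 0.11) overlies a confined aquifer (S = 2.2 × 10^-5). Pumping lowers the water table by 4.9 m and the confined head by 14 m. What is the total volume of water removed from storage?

A = 0.674 mi² = 1.746 × 10^6 m²
Unconfined: ΔV_u = Sy × A × Δh_u = 0.11 × 1.746 × 10^6 × 4.9 = 9.409 × 10^5 m³
Confined: ΔV_c = S × A × Δh_c = 2.2 × 10^-5 × 1.746 × 10^6 × 14 = 537.7 m³
Total ΔV = 9.409 × 10^5 + 537.7 = 9.414 × 10^5 m³

ΔV ≈ 9.41 × 10^5 m³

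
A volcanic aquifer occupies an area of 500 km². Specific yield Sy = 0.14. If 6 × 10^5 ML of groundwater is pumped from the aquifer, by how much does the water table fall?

Δh ≈ 8.57 m

A = 500 km² = 5 × 10^8 m²
ΔV = 6 × 10^5 ML = 6 × 10^8 m³
Δh = ΔV / (Sy × A) = 6 × 10^8 m³ / (0.14 × 5 × 10^8 m²) = 8.571 m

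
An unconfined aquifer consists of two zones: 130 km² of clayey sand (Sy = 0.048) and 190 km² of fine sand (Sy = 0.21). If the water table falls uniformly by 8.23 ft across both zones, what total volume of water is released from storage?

ΔV ≈ 1.16 × 10^8 m³

A₁ = 130 km² = 1.3 × 10^8 m²; A₂ = 190 km² = 1.9 × 10^8 m²
Δh = 8.23 ft = 2.509 m
ΔV₁ = 0.048 × 1.3 × 10^8 × 2.509 = 1.565 × 10^7 m³
ΔV₂ = 0.21 × 1.9 × 10^8 × 2.509 = 1.001 × 10^8 m³
ΔV = ΔV₁ + ΔV₂ = 1.157 × 10^8 m³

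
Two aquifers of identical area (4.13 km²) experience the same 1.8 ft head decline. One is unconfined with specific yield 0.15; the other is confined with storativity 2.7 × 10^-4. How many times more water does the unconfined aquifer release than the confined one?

ΔV_u / ΔV_c ≈ 556

A = 4.13 km² = 4.13 × 10^6 m²
Δh = 1.8 ft = 0.5486 m
Unconfined: ΔV_u = Sy × A × Δh = 0.15 × 4.13 × 10^6 × 0.5486 = 3.399 × 10^5 m³
Confined: ΔV_c = S × A × Δh = 2.7 × 10^-4 × 4.13 × 10^6 × 0.5486 = 611.8 m³
Ratio = ΔV_u / ΔV_c = Sy / S = 0.15 / 2.7 × 10^-4 = 555.6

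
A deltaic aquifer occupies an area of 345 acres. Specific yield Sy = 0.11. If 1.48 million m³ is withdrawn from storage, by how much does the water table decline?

A = 345 acres = 1.396 × 10^6 m²
ΔV = 1.48 million m³ = 1.48 × 10^6 m³
Δh = ΔV / (Sy × A) = 1.48 × 10^6 m³ / (0.11 × 1.396 × 10^6 m²) = 9.637 m

Δh ≈ 9.64 m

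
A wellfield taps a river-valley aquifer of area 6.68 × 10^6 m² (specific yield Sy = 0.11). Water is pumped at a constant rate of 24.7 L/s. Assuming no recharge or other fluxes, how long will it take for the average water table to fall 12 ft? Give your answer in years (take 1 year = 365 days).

Δh = 12 ft = 3.658 m
ΔV = Sy × A × Δh = 0.11 × 6.68 × 10^6 × 3.658 = 2.688 × 10^6 m³
Q = 24.7 L/s = 2134 m³/d
t = ΔV / Q = 2.688 × 10^6 m³ / 2134 m³/d = 1259 d
t = 1259 d ≈ 3.45 years

t ≈ 3.45 years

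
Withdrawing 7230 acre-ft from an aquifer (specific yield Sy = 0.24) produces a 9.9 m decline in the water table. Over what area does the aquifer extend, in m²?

ΔV = 7230 acre-ft = 8.918 × 10^6 m³
A = ΔV / (Sy × Δh) = 8.918 × 10^6 / (0.24 × 9.9) = 3.753 × 10^6 m²

A ≈ 3.75 × 10^6 m²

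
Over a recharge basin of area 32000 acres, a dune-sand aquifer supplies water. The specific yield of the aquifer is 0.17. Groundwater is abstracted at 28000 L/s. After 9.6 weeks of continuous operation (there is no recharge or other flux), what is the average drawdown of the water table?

Δh ≈ 7.38 m

A = 32000 acres = 1.295 × 10^8 m²
Q = 28000 L/s = 2.419 × 10^6 m³/d
t = 9.6 weeks = 67.2 d
ΔV = Q × t = 2.419 × 10^6 m³/d × 67.2 d = 1.626 × 10^8 m³
Δh = ΔV / (Sy × A) = 1.626 × 10^8 / (0.17 × 1.295 × 10^8) = 7.385 m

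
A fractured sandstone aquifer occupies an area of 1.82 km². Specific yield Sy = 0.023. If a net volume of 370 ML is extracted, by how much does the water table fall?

Δh ≈ 8.84 m

A = 1.82 km² = 1.82 × 10^6 m²
ΔV = 370 ML = 3.7 × 10^5 m³
Δh = ΔV / (Sy × A) = 3.7 × 10^5 m³ / (0.023 × 1.82 × 10^6 m²) = 8.839 m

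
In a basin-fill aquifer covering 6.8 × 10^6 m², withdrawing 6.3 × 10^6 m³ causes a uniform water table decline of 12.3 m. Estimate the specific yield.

Sy ≈ 0.075

Sy = ΔV / (A × Δh) = 6.3 × 10^6 m³ / (6.8 × 10^6 m² × 12.3 m) = 0.07532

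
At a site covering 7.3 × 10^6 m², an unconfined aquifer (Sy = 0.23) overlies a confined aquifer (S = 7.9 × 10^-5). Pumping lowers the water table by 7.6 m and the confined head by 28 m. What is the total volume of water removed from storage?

ΔV ≈ 1.28 × 10^7 m³

Unconfined: ΔV_u = Sy × A × Δh_u = 0.23 × 7.3 × 10^6 × 7.6 = 1.276 × 10^7 m³
Confined: ΔV_c = S × A × Δh_c = 7.9 × 10^-5 × 7.3 × 10^6 × 28 = 16150 m³
Total ΔV = 1.276 × 10^7 + 16150 = 1.278 × 10^7 m³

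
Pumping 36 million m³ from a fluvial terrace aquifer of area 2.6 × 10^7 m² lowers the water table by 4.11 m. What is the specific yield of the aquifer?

ΔV = 36 million m³ = 3.6 × 10^7 m³
Sy = ΔV / (A × Δh) = 3.6 × 10^7 m³ / (2.6 × 10^7 m² × 4.11 m) = 0.3369

Sy ≈ 0.34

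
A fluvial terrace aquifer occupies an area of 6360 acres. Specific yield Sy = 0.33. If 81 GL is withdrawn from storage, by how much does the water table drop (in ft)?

A = 6360 acres = 2.574 × 10^7 m²
ΔV = 81 GL = 8.1 × 10^7 m³
Δh = ΔV / (Sy × A) = 8.1 × 10^7 m³ / (0.33 × 2.574 × 10^7 m²) = 9.537 m
Δh = 9.537 m = 31.29 ft

Δh ≈ 31.3 ft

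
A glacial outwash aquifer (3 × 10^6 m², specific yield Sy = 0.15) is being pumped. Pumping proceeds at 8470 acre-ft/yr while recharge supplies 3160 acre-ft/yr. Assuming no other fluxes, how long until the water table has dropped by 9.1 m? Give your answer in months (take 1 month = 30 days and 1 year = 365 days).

t ≈ 7.61 months

ΔV = Sy × A × Δh = 0.15 × 3 × 10^6 × 9.1 = 4.095 × 10^6 m³
Net withdrawal = 8470 − 3160 = 5310 acre-ft/yr = 17940 m³/d
t = ΔV / Q = 4.095 × 10^6 m³ / 17940 m³/d = 228.2 d
t = 228.2 d ≈ 7.607 months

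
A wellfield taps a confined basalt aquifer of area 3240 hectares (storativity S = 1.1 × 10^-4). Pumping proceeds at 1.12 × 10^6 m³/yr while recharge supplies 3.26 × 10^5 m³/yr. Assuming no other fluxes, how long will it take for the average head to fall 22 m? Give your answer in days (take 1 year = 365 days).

A = 3240 hectares = 3.24 × 10^7 m²
ΔV = S × A × Δh = 1.1 × 10^-4 × 3.24 × 10^7 × 22 = 78410 m³
Net withdrawal = 1.12 × 10^6 − 3.26 × 10^5 = 7.94 × 10^5 m³/yr = 2175 m³/d
t = ΔV / Q = 78410 m³ / 2175 m³/d = 36.04 d

t ≈ 36 days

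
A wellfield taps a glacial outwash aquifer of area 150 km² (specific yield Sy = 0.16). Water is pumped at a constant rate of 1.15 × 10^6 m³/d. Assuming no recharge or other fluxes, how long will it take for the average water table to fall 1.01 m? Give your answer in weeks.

t ≈ 3.01 weeks

A = 150 km² = 1.5 × 10^8 m²
ΔV = Sy × A × Δh = 0.16 × 1.5 × 10^8 × 1.01 = 2.424 × 10^7 m³
t = ΔV / Q = 2.424 × 10^7 m³ / 1.15 × 10^6 m³/d = 21.08 d
t = 21.08 d ≈ 3.011 weeks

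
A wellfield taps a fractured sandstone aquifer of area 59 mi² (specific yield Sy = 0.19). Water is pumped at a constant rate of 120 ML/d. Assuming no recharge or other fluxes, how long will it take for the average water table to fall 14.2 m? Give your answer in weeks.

t ≈ 491 weeks

A = 59 mi² = 1.528 × 10^8 m²
ΔV = Sy × A × Δh = 0.19 × 1.528 × 10^8 × 14.2 = 4.123 × 10^8 m³
Q = 120 ML/d = 1.2 × 10^5 m³/d
t = ΔV / Q = 4.123 × 10^8 m³ / 1.2 × 10^5 m³/d = 3436 d
t = 3436 d ≈ 490.8 weeks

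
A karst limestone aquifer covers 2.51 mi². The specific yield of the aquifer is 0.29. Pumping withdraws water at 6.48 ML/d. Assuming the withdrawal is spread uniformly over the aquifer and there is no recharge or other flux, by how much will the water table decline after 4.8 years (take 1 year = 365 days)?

A = 2.51 mi² = 6.501 × 10^6 m²
Q = 6.48 ML/d = 6480 m³/d
t = 4.8 years = 1752 d
ΔV = Q × t = 6480 m³/d × 1752 d = 1.135 × 10^7 m³
Δh = ΔV / (Sy × A) = 1.135 × 10^7 / (0.29 × 6.501 × 10^6) = 6.022 m

Δh ≈ 6.02 m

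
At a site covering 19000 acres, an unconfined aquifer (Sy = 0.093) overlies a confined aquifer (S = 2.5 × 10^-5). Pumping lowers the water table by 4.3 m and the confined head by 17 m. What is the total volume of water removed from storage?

A = 19000 acres = 7.689 × 10^7 m²
Unconfined: ΔV_u = Sy × A × Δh_u = 0.093 × 7.689 × 10^7 × 4.3 = 3.075 × 10^7 m³
Confined: ΔV_c = S × A × Δh_c = 2.5 × 10^-5 × 7.689 × 10^7 × 17 = 32680 m³
Total ΔV = 3.075 × 10^7 + 32680 = 3.078 × 10^7 m³

ΔV ≈ 3.08 × 10^7 m³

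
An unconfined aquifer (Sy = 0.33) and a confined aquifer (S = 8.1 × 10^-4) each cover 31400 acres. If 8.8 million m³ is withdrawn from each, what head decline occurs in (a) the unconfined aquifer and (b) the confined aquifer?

Δh_u ≈ 0.21 m; Δh_c ≈ 85.5 m

A = 31400 acres = 1.271 × 10^8 m²
ΔV = 8.8 million m³ = 8.8 × 10^6 m³
Unconfined: Δh_u = ΔV/(Sy·A) = 8.8 × 10^6/(0.33 × 1.271 × 10^8) = 0.2099 m
Confined: Δh_c = ΔV/(S·A) = 8.8 × 10^6/(8.1 × 10^-4 × 1.271 × 10^8) = 85.5 m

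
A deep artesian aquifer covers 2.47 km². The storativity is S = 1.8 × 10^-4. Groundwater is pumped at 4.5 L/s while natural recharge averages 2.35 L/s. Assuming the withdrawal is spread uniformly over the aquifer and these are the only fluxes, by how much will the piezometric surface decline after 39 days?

A = 2.47 km² = 2.47 × 10^6 m²
Net abstraction = 4.5 − 2.35 = 2.15 L/s
Q_net = 2.15 L/s = 185.8 m³/d
ΔV = Q × t = 185.8 m³/d × 39 d = 7245 m³
Δh = ΔV / (S × A) = 7245 / (1.8 × 10^-4 × 2.47 × 10^6) = 16.29 m

Δh ≈ 16.3 m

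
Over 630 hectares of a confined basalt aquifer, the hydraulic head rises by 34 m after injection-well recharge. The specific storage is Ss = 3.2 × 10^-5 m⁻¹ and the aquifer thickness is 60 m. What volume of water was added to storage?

ΔV ≈ 4.11 × 10^5 m³

S = Ss × b = 3.2 × 10^-5 m⁻¹ × 60 m = 1.92 × 10^-3
A = 630 hectares = 6.3 × 10^6 m²
ΔV = S × A × Δh = 0.00192 × 6.3 × 10^6 m² × 34 m = 4.113 × 10^5 m³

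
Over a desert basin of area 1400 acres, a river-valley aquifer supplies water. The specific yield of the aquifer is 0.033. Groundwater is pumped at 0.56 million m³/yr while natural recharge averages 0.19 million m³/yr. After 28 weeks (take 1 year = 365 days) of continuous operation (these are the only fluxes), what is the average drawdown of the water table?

Δh ≈ 1.06 m

A = 1400 acres = 5.666 × 10^6 m²
Net abstraction = 0.56 − 0.19 = 0.37 million m³/yr
Q_net = 0.37 million m³/yr = 1014 m³/d
t = 28 weeks = 196 d
ΔV = Q × t = 1014 m³/d × 196 d = 1.987 × 10^5 m³
Δh = ΔV / (Sy × A) = 1.987 × 10^5 / (0.033 × 5.666 × 10^6) = 1.063 m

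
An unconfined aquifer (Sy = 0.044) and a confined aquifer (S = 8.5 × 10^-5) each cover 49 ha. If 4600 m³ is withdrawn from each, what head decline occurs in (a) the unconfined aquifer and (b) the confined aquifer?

A = 49 ha = 4.9 × 10^5 m²
Unconfined: Δh_u = ΔV/(Sy·A) = 4600/(0.044 × 4.9 × 10^5) = 0.2134 m
Confined: Δh_c = ΔV/(S·A) = 4600/(8.5 × 10^-5 × 4.9 × 10^5) = 110.4 m

Δh_u ≈ 0.213 m; Δh_c ≈ 110 m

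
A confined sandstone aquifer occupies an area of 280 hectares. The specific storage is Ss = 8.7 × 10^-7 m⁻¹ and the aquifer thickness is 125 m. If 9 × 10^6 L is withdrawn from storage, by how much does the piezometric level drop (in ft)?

Δh ≈ 97 ft

S = Ss × b = 8.7 × 10^-7 m⁻¹ × 125 m = 1.087 × 10^-4
A = 280 hectares = 2.8 × 10^6 m²
ΔV = 9 × 10^6 L = 9000 m³
Δh = ΔV / (S × A) = 9000 m³ / (1.087 × 10^-4 × 2.8 × 10^6 m²) = 29.56 m
Δh = 29.56 m = 96.97 ft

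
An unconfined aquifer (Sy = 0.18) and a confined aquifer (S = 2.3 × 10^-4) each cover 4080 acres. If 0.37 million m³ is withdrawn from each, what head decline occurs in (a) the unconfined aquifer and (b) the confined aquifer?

A = 4080 acres = 1.651 × 10^7 m²
ΔV = 0.37 million m³ = 3.7 × 10^5 m³
Unconfined: Δh_u = ΔV/(Sy·A) = 3.7 × 10^5/(0.18 × 1.651 × 10^7) = 0.1245 m
Confined: Δh_c = ΔV/(S·A) = 3.7 × 10^5/(2.3 × 10^-4 × 1.651 × 10^7) = 97.43 m

Δh_u ≈ 0.124 m; Δh_c ≈ 97.4 m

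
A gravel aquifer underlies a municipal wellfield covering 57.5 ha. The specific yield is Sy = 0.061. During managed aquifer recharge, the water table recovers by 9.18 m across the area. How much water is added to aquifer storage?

A = 57.5 ha = 5.75 × 10^5 m²
ΔV = Sy × A × Δh = 0.061 × 5.75 × 10^5 m² × 9.18 m = 3.22 × 10^5 m³

ΔV ≈ 3.22 × 10^5 m³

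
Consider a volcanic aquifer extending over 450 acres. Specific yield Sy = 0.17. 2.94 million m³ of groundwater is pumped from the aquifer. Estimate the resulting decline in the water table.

Δh ≈ 9.5 m

A = 450 acres = 1.821 × 10^6 m²
ΔV = 2.94 million m³ = 2.94 × 10^6 m³
Δh = ΔV / (Sy × A) = 2.94 × 10^6 m³ / (0.17 × 1.821 × 10^6 m²) = 9.497 m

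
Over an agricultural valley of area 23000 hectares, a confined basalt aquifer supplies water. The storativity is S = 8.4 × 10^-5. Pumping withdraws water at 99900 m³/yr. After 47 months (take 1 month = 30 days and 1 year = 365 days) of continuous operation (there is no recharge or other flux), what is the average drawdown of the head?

Δh ≈ 20 m

A = 23000 hectares = 2.3 × 10^8 m²
Q = 99900 m³/yr = 273.7 m³/d
t = 47 months = 1410 d
ΔV = Q × t = 273.7 m³/d × 1410 d = 3.859 × 10^5 m³
Δh = ΔV / (S × A) = 3.859 × 10^5 / (8.4 × 10^-5 × 2.3 × 10^8) = 19.97 m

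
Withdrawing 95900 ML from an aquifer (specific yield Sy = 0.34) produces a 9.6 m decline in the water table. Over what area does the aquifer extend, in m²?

A ≈ 2.94 × 10^7 m²

ΔV = 95900 ML = 9.59 × 10^7 m³
A = ΔV / (Sy × Δh) = 9.59 × 10^7 / (0.34 × 9.6) = 2.938 × 10^7 m²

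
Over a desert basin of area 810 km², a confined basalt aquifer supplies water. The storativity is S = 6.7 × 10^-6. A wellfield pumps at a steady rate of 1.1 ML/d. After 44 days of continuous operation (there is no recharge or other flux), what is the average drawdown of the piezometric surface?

A = 810 km² = 8.1 × 10^8 m²
Q = 1.1 ML/d = 1100 m³/d
ΔV = Q × t = 1100 m³/d × 44 d = 48400 m³
Δh = ΔV / (S × A) = 48400 / (6.7 × 10^-6 × 8.1 × 10^8) = 8.918 m

Δh ≈ 8.92 m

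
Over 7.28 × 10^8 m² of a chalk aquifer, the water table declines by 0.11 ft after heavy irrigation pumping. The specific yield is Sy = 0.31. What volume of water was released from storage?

ΔV ≈ 7.57 × 10^6 m³

Δh = 0.11 ft = 0.03353 m
ΔV = Sy × A × Δh = 0.31 × 7.28 × 10^8 m² × 0.03353 m = 7.567 × 10^6 m³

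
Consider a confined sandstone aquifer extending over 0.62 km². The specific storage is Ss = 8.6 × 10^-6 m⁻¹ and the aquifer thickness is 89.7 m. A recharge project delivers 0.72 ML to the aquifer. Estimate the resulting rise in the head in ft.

Δh ≈ 4.94 ft

S = Ss × b = 8.6 × 10^-6 m⁻¹ × 89.7 m = 7.714 × 10^-4
A = 0.62 km² = 6.2 × 10^5 m²
ΔV = 0.72 ML = 720 m³
Δh = ΔV / (S × A) = 720 m³ / (7.714 × 10^-4 × 6.2 × 10^5 m²) = 1.505 m
Δh = 1.505 m = 4.939 ft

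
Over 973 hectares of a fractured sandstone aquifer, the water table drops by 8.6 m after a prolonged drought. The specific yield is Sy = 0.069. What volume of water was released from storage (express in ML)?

ΔV ≈ 5770 ML

A = 973 hectares = 9.73 × 10^6 m²
ΔV = Sy × A × Δh = 0.069 × 9.73 × 10^6 m² × 8.6 m = 5.774 × 10^6 m³
ΔV = 5.774 × 10^6 m³ = 5774 ML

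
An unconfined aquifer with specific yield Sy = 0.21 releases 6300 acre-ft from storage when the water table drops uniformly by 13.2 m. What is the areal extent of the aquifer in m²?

A ≈ 2.8 × 10^6 m²

ΔV = 6300 acre-ft = 7.771 × 10^6 m³
A = ΔV / (Sy × Δh) = 7.771 × 10^6 / (0.21 × 13.2) = 2.803 × 10^6 m²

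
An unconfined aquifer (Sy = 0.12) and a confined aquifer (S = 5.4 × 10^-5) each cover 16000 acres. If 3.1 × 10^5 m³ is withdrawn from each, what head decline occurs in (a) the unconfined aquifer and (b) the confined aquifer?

A = 16000 acres = 6.475 × 10^7 m²
Unconfined: Δh_u = ΔV/(Sy·A) = 3.1 × 10^5/(0.12 × 6.475 × 10^7) = 0.0399 m
Confined: Δh_c = ΔV/(S·A) = 3.1 × 10^5/(5.4 × 10^-5 × 6.475 × 10^7) = 88.66 m

Δh_u ≈ 0.0399 m; Δh_c ≈ 88.7 m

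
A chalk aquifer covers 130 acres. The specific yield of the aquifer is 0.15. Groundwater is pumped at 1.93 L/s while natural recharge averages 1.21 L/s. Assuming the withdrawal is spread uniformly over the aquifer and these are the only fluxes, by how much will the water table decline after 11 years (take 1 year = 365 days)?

A = 130 acres = 5.261 × 10^5 m²
Net abstraction = 1.93 − 1.21 = 0.72 L/s
Q_net = 0.72 L/s = 62.21 m³/d
t = 11 years = 4015 d
ΔV = Q × t = 62.21 m³/d × 4015 d = 2.498 × 10^5 m³
Δh = ΔV / (Sy × A) = 2.498 × 10^5 / (0.15 × 5.261 × 10^5) = 3.165 m

Δh ≈ 3.17 m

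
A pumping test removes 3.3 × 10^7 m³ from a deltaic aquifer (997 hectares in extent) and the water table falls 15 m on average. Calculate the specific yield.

A = 997 hectares = 9.97 × 10^6 m²
Sy = ΔV / (A × Δh) = 3.3 × 10^7 m³ / (9.97 × 10^6 m² × 15 m) = 0.2207

Sy ≈ 0.22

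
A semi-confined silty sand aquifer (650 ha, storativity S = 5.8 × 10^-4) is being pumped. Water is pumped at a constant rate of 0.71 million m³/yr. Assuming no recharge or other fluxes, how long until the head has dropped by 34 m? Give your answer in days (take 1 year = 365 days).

t ≈ 65.9 days

A = 650 ha = 6.5 × 10^6 m²
ΔV = S × A × Δh = 5.8 × 10^-4 × 6.5 × 10^6 × 34 = 1.282 × 10^5 m³
Q = 0.71 million m³/yr = 1945 m³/d
t = ΔV / Q = 1.282 × 10^5 m³ / 1945 m³/d = 65.9 d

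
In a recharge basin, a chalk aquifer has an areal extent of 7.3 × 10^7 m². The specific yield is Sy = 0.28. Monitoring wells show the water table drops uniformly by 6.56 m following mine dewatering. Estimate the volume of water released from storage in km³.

ΔV = Sy × A × Δh = 0.28 × 7.3 × 10^7 m² × 6.56 m = 1.341 × 10^8 m³
ΔV = 1.341 × 10^8 m³ = 0.1341 km³

ΔV ≈ 0.134 km³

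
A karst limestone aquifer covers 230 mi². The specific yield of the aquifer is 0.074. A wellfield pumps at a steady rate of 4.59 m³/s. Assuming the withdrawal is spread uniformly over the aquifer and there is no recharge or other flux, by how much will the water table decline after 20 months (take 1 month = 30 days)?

Δh ≈ 5.4 m

A = 230 mi² = 5.957 × 10^8 m²
Q = 4.59 m³/s = 3.966 × 10^5 m³/d
t = 20 months = 600 d
ΔV = Q × t = 3.966 × 10^5 m³/d × 600 d = 2.379 × 10^8 m³
Δh = ΔV / (Sy × A) = 2.379 × 10^8 / (0.074 × 5.957 × 10^8) = 5.398 m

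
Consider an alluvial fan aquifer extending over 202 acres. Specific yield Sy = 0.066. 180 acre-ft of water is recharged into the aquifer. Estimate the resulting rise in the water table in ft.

Δh ≈ 13.5 ft

A = 202 acres = 8.175 × 10^5 m²
ΔV = 180 acre-ft = 2.22 × 10^5 m³
Δh = ΔV / (Sy × A) = 2.22 × 10^5 m³ / (0.066 × 8.175 × 10^5 m²) = 4.115 m
Δh = 4.115 m = 13.5 ft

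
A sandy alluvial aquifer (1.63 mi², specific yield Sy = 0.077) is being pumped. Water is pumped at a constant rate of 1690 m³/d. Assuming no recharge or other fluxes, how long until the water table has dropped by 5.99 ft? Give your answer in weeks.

A = 1.63 mi² = 4.222 × 10^6 m²
Δh = 5.99 ft = 1.826 m
ΔV = Sy × A × Δh = 0.077 × 4.222 × 10^6 × 1.826 = 5.935 × 10^5 m³
t = ΔV / Q = 5.935 × 10^5 m³ / 1690 m³/d = 351.2 d
t = 351.2 d ≈ 50.17 weeks

t ≈ 50.2 weeks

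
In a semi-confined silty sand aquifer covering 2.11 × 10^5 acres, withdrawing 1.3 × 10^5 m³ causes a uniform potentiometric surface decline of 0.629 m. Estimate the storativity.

S ≈ 2.4 × 10^-4

A = 2.11 × 10^5 acres = 8.539 × 10^8 m²
S = ΔV / (A × Δh) = 1.3 × 10^5 m³ / (8.539 × 10^8 m² × 0.629 m) = 2.42 × 10^-4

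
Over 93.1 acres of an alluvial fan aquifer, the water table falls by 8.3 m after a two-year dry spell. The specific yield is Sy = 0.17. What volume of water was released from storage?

A = 93.1 acres = 3.768 × 10^5 m²
ΔV = Sy × A × Δh = 0.17 × 3.768 × 10^5 m² × 8.3 m = 5.316 × 10^5 m³

ΔV ≈ 5.32 × 10^5 m³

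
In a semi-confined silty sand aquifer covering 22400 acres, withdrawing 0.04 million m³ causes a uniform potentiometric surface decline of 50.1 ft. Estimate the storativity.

A = 22400 acres = 9.065 × 10^7 m²
Δh = 50.1 ft = 15.27 m
ΔV = 0.04 million m³ = 40000 m³
S = ΔV / (A × Δh) = 40000 m³ / (9.065 × 10^7 m² × 15.27 m) = 2.89 × 10^-5

S ≈ 2.9 × 10^-5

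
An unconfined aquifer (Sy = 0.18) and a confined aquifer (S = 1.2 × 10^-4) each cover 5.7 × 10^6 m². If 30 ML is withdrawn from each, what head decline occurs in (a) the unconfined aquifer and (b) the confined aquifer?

ΔV = 30 ML = 30000 m³
Unconfined: Δh_u = ΔV/(Sy·A) = 30000/(0.18 × 5.7 × 10^6) = 0.02924 m
Confined: Δh_c = ΔV/(S·A) = 30000/(1.2 × 10^-4 × 5.7 × 10^6) = 43.86 m

Δh_u ≈ 0.0292 m; Δh_c ≈ 43.9 m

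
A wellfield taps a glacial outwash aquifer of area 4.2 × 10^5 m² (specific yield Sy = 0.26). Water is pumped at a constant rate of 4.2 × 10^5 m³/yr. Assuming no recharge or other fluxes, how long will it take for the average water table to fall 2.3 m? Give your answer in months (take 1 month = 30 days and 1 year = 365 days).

ΔV = Sy × A × Δh = 0.26 × 4.2 × 10^5 × 2.3 = 2.512 × 10^5 m³
Q = 4.2 × 10^5 m³/yr = 1151 m³/d
t = ΔV / Q = 2.512 × 10^5 m³ / 1151 m³/d = 218.3 d
t = 218.3 d ≈ 7.276 months

t ≈ 7.28 months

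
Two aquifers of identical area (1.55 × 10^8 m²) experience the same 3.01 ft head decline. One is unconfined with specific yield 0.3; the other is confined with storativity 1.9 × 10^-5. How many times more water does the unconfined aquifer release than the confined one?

ΔV_u / ΔV_c ≈ 15800

Δh = 3.01 ft = 0.9174 m
Unconfined: ΔV_u = Sy × A × Δh = 0.3 × 1.55 × 10^8 × 0.9174 = 4.266 × 10^7 m³
Confined: ΔV_c = S × A × Δh = 1.9 × 10^-5 × 1.55 × 10^8 × 0.9174 = 2702 m³
Ratio = ΔV_u / ΔV_c = Sy / S = 0.3 / 1.9 × 10^-5 = 15790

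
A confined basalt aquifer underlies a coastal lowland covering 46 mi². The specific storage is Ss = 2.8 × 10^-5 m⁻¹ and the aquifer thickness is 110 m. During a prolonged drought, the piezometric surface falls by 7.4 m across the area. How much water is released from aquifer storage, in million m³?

ΔV ≈ 2.72 million m³

S = Ss × b = 2.8 × 10^-5 m⁻¹ × 110 m = 3.08 × 10^-3
A = 46 mi² = 1.191 × 10^8 m²
ΔV = S × A × Δh = 0.00308 × 1.191 × 10^8 m² × 7.4 m = 2.715 × 10^6 m³
ΔV = 2.715 × 10^6 m³ = 2.715 million m³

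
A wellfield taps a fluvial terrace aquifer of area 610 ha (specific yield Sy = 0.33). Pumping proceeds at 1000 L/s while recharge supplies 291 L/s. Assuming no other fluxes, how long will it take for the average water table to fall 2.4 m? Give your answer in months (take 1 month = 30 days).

t ≈ 2.63 months

A = 610 ha = 6.1 × 10^6 m²
ΔV = Sy × A × Δh = 0.33 × 6.1 × 10^6 × 2.4 = 4.831 × 10^6 m³
Net withdrawal = 1000 − 291 = 709 L/s = 61260 m³/d
t = ΔV / Q = 4.831 × 10^6 m³ / 61260 m³/d = 78.87 d
t = 78.87 d ≈ 2.629 months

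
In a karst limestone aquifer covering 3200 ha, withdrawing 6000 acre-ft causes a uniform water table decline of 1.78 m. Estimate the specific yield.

Sy ≈ 0.13

A = 3200 ha = 3.2 × 10^7 m²
ΔV = 6000 acre-ft = 7.401 × 10^6 m³
Sy = ΔV / (A × Δh) = 7.401 × 10^6 m³ / (3.2 × 10^7 m² × 1.78 m) = 0.1299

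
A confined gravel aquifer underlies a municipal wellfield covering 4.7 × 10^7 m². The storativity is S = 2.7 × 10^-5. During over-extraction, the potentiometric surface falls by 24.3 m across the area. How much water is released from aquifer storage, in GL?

ΔV = S × A × Δh = 2.7 × 10^-5 × 4.7 × 10^7 m² × 24.3 m = 30840 m³
ΔV = 30840 m³ = 0.03084 GL

ΔV ≈ 0.0308 GL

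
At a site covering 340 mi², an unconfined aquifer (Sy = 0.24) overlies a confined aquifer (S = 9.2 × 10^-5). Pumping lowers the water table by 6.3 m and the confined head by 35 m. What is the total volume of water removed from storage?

ΔV ≈ 1.33 × 10^9 m³

A = 340 mi² = 8.806 × 10^8 m²
Unconfined: ΔV_u = Sy × A × Δh_u = 0.24 × 8.806 × 10^8 × 6.3 = 1.331 × 10^9 m³
Confined: ΔV_c = S × A × Δh_c = 9.2 × 10^-5 × 8.806 × 10^8 × 35 = 2.836 × 10^6 m³
Total ΔV = 1.331 × 10^9 + 2.836 × 10^6 = 1.334 × 10^9 m³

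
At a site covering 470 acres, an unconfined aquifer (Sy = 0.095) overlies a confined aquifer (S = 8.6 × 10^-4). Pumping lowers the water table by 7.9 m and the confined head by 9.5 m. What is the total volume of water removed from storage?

A = 470 acres = 1.902 × 10^6 m²
Unconfined: ΔV_u = Sy × A × Δh_u = 0.095 × 1.902 × 10^6 × 7.9 = 1.427 × 10^6 m³
Confined: ΔV_c = S × A × Δh_c = 8.6 × 10^-4 × 1.902 × 10^6 × 9.5 = 15540 m³
Total ΔV = 1.427 × 10^6 + 15540 = 1.443 × 10^6 m³

ΔV ≈ 1.44 × 10^6 m³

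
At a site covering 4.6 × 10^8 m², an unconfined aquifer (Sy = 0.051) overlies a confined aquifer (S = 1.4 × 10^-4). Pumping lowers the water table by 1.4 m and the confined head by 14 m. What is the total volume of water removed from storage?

Unconfined: ΔV_u = Sy × A × Δh_u = 0.051 × 4.6 × 10^8 × 1.4 = 3.284 × 10^7 m³
Confined: ΔV_c = S × A × Δh_c = 1.4 × 10^-4 × 4.6 × 10^8 × 14 = 9.016 × 10^5 m³
Total ΔV = 3.284 × 10^7 + 9.016 × 10^5 = 3.375 × 10^7 m³

ΔV ≈ 3.37 × 10^7 m³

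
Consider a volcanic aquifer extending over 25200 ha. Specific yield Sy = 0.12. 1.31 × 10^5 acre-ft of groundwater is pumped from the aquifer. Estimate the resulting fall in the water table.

A = 25200 ha = 2.52 × 10^8 m²
ΔV = 1.31 × 10^5 acre-ft = 1.616 × 10^8 m³
Δh = ΔV / (Sy × A) = 1.616 × 10^8 m³ / (0.12 × 2.52 × 10^8 m²) = 5.343 m

Δh ≈ 5.34 m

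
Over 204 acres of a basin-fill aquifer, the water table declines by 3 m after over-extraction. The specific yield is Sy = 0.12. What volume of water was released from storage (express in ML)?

ΔV ≈ 297 ML

A = 204 acres = 8.256 × 10^5 m²
ΔV = Sy × A × Δh = 0.12 × 8.256 × 10^5 m² × 3 m = 2.972 × 10^5 m³
ΔV = 2.972 × 10^5 m³ = 297.2 ML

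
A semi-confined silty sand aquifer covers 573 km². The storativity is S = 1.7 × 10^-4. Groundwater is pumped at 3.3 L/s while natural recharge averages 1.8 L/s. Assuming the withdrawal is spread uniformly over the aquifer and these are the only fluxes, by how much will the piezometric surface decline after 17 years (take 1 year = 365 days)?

A = 573 km² = 5.73 × 10^8 m²
Net abstraction = 3.3 − 1.8 = 1.5 L/s
Q_net = 1.5 L/s = 129.6 m³/d
t = 17 years = 6205 d
ΔV = Q × t = 129.6 m³/d × 6205 d = 8.042 × 10^5 m³
Δh = ΔV / (S × A) = 8.042 × 10^5 / (1.7 × 10^-4 × 5.73 × 10^8) = 8.255 m

Δh ≈ 8.26 m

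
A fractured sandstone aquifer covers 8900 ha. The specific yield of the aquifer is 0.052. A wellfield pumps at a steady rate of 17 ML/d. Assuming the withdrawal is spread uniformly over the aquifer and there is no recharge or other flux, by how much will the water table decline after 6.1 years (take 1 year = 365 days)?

A = 8900 ha = 8.9 × 10^7 m²
Q = 17 ML/d = 17000 m³/d
t = 6.1 years = 2226 d
ΔV = Q × t = 17000 m³/d × 2226 d = 3.785 × 10^7 m³
Δh = ΔV / (Sy × A) = 3.785 × 10^7 / (0.052 × 8.9 × 10^7) = 8.179 m

Δh ≈ 8.18 m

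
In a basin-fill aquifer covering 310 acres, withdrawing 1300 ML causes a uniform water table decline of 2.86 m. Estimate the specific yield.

Sy ≈ 0.36

A = 310 acres = 1.255 × 10^6 m²
ΔV = 1300 ML = 1.3 × 10^6 m³
Sy = ΔV / (A × Δh) = 1.3 × 10^6 m³ / (1.255 × 10^6 m² × 2.86 m) = 0.3623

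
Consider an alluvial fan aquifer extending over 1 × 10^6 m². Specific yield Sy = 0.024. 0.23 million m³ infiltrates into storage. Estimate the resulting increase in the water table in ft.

Δh ≈ 31.4 ft

ΔV = 0.23 million m³ = 2.3 × 10^5 m³
Δh = ΔV / (Sy × A) = 2.3 × 10^5 m³ / (0.024 × 1 × 10^6 m²) = 9.583 m
Δh = 9.583 m = 31.44 ft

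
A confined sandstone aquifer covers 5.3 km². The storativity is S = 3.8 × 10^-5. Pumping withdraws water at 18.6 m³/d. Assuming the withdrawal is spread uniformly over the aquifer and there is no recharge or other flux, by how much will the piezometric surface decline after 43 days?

A = 5.3 km² = 5.3 × 10^6 m²
ΔV = Q × t = 18.6 m³/d × 43 d = 799.8 m³
Δh = ΔV / (S × A) = 799.8 / (3.8 × 10^-5 × 5.3 × 10^6) = 3.971 m

Δh ≈ 3.97 m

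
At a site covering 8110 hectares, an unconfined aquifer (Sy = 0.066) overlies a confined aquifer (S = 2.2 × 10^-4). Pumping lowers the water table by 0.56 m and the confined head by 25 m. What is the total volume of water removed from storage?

ΔV ≈ 3.44 × 10^6 m³

A = 8110 hectares = 8.11 × 10^7 m²
Unconfined: ΔV_u = Sy × A × Δh_u = 0.066 × 8.11 × 10^7 × 0.56 = 2.997 × 10^6 m³
Confined: ΔV_c = S × A × Δh_c = 2.2 × 10^-4 × 8.11 × 10^7 × 25 = 4.46 × 10^5 m³
Total ΔV = 2.997 × 10^6 + 4.46 × 10^5 = 3.444 × 10^6 m³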